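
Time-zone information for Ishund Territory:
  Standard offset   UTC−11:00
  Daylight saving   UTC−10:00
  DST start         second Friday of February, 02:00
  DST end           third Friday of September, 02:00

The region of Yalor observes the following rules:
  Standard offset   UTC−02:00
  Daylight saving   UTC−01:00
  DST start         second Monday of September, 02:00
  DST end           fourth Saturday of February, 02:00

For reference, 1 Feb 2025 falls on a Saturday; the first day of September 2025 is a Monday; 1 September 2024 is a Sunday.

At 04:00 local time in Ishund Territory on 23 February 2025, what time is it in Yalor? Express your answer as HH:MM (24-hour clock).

1 February 2025 is a Saturday, so the first Friday is February 7 and the second is February 14.
1 September 2025 is a Monday, so the first Friday is September 5 and the third is September 19.
23 February 2025 lies within the daylight-saving period (14 February – 19 September), so Ishund Territory is on daylight time, UTC−10:00.
04:00 Ishund Territory + 10h = 14:00 UTC.
1 September 2024 is a Sunday, so the first Monday is September 2 and the second is September 9.
1 February 2025 is a Saturday, so the first Saturday is February 1 and the fourth is February 22.
At the standard offset (UTC−02:00), 14:00 UTC − 2h = 12:00 Yalor standard time.
The standard-time date in Yalor, 23 February 2025, does not fall between 9 September 2024 and 22 February 2025, so daylight saving is not in effect and Yalor is at UTC−02:00.
14:00 UTC − 2h = 12:00 Yalor.

12:00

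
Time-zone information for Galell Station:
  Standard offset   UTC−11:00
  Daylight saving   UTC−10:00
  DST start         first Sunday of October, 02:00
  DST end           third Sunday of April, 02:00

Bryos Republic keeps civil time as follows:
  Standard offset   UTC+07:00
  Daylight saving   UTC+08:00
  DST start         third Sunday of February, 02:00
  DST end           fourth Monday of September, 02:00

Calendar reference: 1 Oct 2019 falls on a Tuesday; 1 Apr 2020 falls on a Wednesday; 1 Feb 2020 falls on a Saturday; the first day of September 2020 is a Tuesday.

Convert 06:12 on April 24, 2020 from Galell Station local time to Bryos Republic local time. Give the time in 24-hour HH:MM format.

1 October 2019 is a Tuesday, so the first Sunday is October 6.
1 April 2020 is a Wednesday, so the first Sunday is April 5 and the third is April 19.
April 24, 2020 is outside the daylight-saving period (6 October 2019 – 19 April 2020), so Galell Station is on standard time, UTC−11:00.
06:12 Galell Station + 11h = 17:12 UTC.
1 February 2020 is a Saturday, so the first Sunday is February 2 and the third is February 16.
1 September 2020 is a Tuesday, so the first Monday is September 7 and the fourth is September 28.
At the standard offset (UTC+07:00), 17:12 UTC + 7h = 00:12 Bryos Republic standard time (rolling into the next day, 25 April 2020).
Daylight saving runs 16 February – 28 September; the standard-time date in Bryos Republic, April 25, 2020, is inside that window, so Bryos Republic is at UTC+08:00.
17:12 UTC + 8h = 01:12 Bryos Republic (rolling into the next day, 25 April 2020).

01:12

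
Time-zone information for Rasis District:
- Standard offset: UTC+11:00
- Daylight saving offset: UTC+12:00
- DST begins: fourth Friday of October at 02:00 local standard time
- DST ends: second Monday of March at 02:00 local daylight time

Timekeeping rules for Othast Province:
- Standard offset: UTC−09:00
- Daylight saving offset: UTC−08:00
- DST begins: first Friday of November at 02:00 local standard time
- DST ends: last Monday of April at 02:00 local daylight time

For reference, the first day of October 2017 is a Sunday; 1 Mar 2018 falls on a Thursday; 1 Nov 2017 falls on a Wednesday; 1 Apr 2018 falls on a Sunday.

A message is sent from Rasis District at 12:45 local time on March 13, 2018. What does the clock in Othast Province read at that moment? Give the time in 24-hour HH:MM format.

17:45

1 October 2017 is a Sunday, so the first Friday is October 6 and the fourth is October 27.
1 March 2018 is a Thursday, so the first Monday is March 5 and the second is March 12.
Daylight saving runs 27 October 2017 – 12 March 2018; March 13, 2018 is outside that window, so Rasis District is on standard time at UTC+11:00.
12:45 Rasis District − 11h = 01:45 UTC.
1 November 2017 is a Wednesday, so the first Friday is November 3.
1 April 2018 is a Sunday, so Mondays fall on 2, 9, 16, 23, 30; the last is April 30.
At the standard offset (UTC−09:00), 01:45 UTC − 9h = 16:45 Othast Province standard time (rolling into the previous day, 12 March 2018).
The standard-time date in Othast Province, March 12, 2018, lies within the daylight-saving period (3 November 2017 – 30 April 2018), so Othast Province is on daylight time, UTC−08:00.
01:45 UTC − 8h = 17:45 Othast Province (rolling into the previous day, 12 March 2018).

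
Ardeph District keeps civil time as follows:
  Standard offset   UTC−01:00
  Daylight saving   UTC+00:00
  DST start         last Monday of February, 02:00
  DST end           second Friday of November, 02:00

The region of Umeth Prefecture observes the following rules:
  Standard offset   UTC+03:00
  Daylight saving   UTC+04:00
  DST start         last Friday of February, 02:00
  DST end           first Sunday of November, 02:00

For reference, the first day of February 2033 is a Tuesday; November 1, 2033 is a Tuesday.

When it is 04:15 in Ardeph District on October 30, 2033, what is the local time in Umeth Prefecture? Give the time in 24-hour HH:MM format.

1 February 2033 is a Tuesday, so Mondays fall on 7, 14, 21, 28; the last is February 28.
1 November 2033 is a Tuesday, so the first Friday is November 4 and the second is November 11.
Daylight saving runs 28 February – 11 November; October 30, 2033 is inside that window, so Ardeph District is at UTC+00:00.
04:15 Ardeph District − 0h = 04:15 UTC.
1 February 2033 is a Tuesday, so Fridays fall on 4, 11, 18, 25; the last is February 25.
1 November 2033 is a Tuesday, so the first Sunday is November 6.
At the standard offset (UTC+03:00), 04:15 UTC + 3h = 07:15 Umeth Prefecture standard time.
The standard-time date in Umeth Prefecture, October 30, 2033, lies within the daylight-saving period (25 February – 6 November), so Umeth Prefecture is on daylight time, UTC+04:00.
04:15 UTC + 4h = 08:15 Umeth Prefecture.

08:15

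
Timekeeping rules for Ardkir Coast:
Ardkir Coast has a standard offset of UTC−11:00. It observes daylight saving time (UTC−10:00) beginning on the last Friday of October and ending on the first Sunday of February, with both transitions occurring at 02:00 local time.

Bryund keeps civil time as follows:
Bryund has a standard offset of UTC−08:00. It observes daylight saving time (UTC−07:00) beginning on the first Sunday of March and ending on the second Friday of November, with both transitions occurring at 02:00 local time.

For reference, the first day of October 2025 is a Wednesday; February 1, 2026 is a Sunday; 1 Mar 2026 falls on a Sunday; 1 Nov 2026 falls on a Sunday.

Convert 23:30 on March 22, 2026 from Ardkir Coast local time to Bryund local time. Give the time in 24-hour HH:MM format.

03:30

1 October 2025 is a Wednesday, so Fridays fall on 3, 10, 17, 24, 31; the last is October 31.
1 February 2026 is a Sunday, so the first Sunday is February 1.
March 22, 2026 does not fall between 31 October 2025 and 1 February 2026, so daylight saving is not in effect and Ardkir Coast is at UTC−11:00.
23:30 Ardkir Coast + 11h = 10:30 UTC (rolling into the next day, 23 March 2026).
1 March 2026 is a Sunday, so the first Sunday is March 1.
1 November 2026 is a Sunday, so the first Friday is November 6 and the second is November 13.
At the standard offset (UTC−08:00), 10:30 UTC − 8h = 02:30 Bryund standard time.
Daylight saving runs 1 March – 13 November; the standard-time date in Bryund, March 23, 2026, is inside that window, so Bryund is at UTC−07:00.
10:30 UTC − 7h = 03:30 Bryund.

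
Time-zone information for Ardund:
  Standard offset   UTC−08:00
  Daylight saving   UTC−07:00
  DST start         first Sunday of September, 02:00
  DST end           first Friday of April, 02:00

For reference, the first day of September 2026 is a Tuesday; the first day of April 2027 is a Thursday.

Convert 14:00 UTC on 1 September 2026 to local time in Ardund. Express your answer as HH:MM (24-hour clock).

1 September 2026 is a Tuesday, so the first Sunday is September 6.
1 April 2027 is a Thursday, so the first Friday is April 2.
At the standard offset (UTC−08:00), 14:00 UTC − 8h = 06:00 Ardund standard time.
The standard-time date in Ardund, 1 September 2026, is outside the daylight-saving period (6 September 2026 – 2 April 2027), so Ardund is on standard time, UTC−08:00.
14:00 UTC − 8h = 06:00 local.

06:00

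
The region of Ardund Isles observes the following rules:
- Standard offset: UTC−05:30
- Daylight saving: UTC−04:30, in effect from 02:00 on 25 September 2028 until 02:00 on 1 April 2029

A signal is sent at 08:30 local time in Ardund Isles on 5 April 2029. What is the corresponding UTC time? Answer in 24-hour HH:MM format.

5 April 2029 does not fall between 25 September 2028 and 1 April 2029, so daylight saving is not in effect and Ardund Isles is at UTC−05:30.
08:30 local + 5h30m = 14:00 UTC.

14:00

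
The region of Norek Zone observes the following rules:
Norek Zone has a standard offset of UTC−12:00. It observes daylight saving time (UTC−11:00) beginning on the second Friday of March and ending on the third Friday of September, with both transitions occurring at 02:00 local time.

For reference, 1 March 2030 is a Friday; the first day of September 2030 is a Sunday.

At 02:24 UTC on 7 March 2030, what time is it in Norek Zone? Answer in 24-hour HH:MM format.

1 March 2030 is a Friday, so the first Friday is March 1 and the second is March 8.
1 September 2030 is a Sunday, so the first Friday is September 6 and the third is September 20.
At the standard offset (UTC−12:00), 02:24 UTC − 12h = 14:24 Norek Zone standard time (rolling into the previous day, 6 March 2030).
Daylight saving runs 8 March – 20 September; the standard-time date in Norek Zone, 6 March 2030, is outside that window, so Norek Zone is on standard time at UTC−12:00.
02:24 UTC − 12h = 14:24 local (rolling into the previous day, 6 March 2030).

14:24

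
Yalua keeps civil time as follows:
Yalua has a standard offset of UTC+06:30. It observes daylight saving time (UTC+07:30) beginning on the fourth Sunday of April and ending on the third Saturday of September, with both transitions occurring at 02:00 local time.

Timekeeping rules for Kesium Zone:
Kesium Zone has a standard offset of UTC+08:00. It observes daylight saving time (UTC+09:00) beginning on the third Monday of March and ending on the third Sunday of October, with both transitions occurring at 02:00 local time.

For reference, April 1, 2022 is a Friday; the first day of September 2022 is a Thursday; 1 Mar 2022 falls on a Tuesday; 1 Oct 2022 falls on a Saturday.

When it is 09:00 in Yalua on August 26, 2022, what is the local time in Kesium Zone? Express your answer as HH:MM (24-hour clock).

1 April 2022 is a Friday, so the first Sunday is April 3 and the fourth is April 24.
1 September 2022 is a Thursday, so the first Saturday is September 3 and the third is September 17.
Daylight saving runs 24 April – 17 September; August 26, 2022 is inside that window, so Yalua is at UTC+07:30.
09:00 Yalua − 7h30m = 01:30 UTC.
1 March 2022 is a Tuesday, so the first Monday is March 7 and the third is March 21.
1 October 2022 is a Saturday, so the first Sunday is October 2 and the third is October 16.
At the standard offset (UTC+08:00), 01:30 UTC + 8h = 09:30 Kesium Zone standard time.
The standard-time date in Kesium Zone, August 26, 2022, lies within the daylight-saving period (21 March – 16 October), so Kesium Zone is on daylight time, UTC+09:00.
01:30 UTC + 9h = 10:30 Kesium Zone.

10:30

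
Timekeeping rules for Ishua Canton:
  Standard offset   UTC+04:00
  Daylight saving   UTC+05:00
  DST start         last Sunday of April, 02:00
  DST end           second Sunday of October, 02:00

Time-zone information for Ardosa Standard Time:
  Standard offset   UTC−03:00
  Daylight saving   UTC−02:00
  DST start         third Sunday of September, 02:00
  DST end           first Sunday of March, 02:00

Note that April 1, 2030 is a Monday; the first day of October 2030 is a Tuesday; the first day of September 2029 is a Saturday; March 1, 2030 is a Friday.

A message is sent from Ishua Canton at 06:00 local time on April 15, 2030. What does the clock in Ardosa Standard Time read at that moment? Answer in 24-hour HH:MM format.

1 April 2030 is a Monday, so Sundays fall on 7, 14, 21, 28; the last is April 28.
1 October 2030 is a Tuesday, so the first Sunday is October 6 and the second is October 13.
April 15, 2030 is outside the daylight-saving period (28 April – 13 October), so Ishua Canton is on standard time, UTC+04:00.
06:00 Ishua Canton − 4h = 02:00 UTC.
1 September 2029 is a Saturday, so the first Sunday is September 2 and the third is September 16.
1 March 2030 is a Friday, so the first Sunday is March 3.
At the standard offset (UTC−03:00), 02:00 UTC − 3h = 23:00 Ardosa Standard Time standard time (rolling into the previous day, 14 April 2030).
The standard-time date in Ardosa Standard Time, April 14, 2030, does not fall between 16 September 2029 and 3 March 2030, so daylight saving is not in effect and Ardosa Standard Time is at UTC−03:00.
02:00 UTC − 3h = 23:00 Ardosa Standard Time (rolling into the previous day, 14 April 2030).

23:00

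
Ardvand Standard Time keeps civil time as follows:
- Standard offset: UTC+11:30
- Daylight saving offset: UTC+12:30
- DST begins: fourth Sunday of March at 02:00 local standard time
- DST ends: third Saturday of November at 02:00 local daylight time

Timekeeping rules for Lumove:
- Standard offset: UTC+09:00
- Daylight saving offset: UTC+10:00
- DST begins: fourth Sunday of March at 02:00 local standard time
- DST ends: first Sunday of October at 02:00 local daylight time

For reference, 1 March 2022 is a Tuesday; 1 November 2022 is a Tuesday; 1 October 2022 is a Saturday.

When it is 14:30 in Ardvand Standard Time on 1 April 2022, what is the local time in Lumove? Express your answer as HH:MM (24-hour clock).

1 March 2022 is a Tuesday, so the first Sunday is March 6 and the fourth is March 27.
1 November 2022 is a Tuesday, so the first Saturday is November 5 and the third is November 19.
1 April 2022 lies within the daylight-saving period (27 March – 19 November), so Ardvand Standard Time is on daylight time, UTC+12:30.
14:30 Ardvand Standard Time − 12h30m = 02:00 UTC.
1 March 2022 is a Tuesday, so the first Sunday is March 6 and the fourth is March 27.
1 October 2022 is a Saturday, so the first Sunday is October 2.
At the standard offset (UTC+09:00), 02:00 UTC + 9h = 11:00 Lumove standard time.
Daylight saving runs 27 March – 2 October; the standard-time date in Lumove, 1 April 2022, is inside that window, so Lumove is at UTC+10:00.
02:00 UTC + 10h = 12:00 Lumove.

12:00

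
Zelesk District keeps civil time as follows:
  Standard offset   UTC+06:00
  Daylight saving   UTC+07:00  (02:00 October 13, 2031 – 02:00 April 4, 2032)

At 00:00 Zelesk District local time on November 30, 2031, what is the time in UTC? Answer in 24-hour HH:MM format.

November 30, 2031 falls between 13 October 2031 and 4 April 2032, so daylight saving is in effect and Zelesk District is at UTC+07:00.
00:00 local − 7h = 17:00 UTC (rolling into the previous day, 29 November 2031).

17:00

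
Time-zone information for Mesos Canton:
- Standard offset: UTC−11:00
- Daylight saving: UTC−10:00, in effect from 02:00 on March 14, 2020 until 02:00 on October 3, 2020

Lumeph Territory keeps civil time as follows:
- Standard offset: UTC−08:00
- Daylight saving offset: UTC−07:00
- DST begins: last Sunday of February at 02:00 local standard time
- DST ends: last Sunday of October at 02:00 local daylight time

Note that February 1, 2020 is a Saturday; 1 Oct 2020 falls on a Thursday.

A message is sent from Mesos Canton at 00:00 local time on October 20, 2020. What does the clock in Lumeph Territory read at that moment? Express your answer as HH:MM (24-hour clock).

04:00

October 20, 2020 does not fall between 14 March and 3 October, so daylight saving is not in effect and Mesos Canton is at UTC−11:00.
00:00 Mesos Canton + 11h = 11:00 UTC.
1 February 2020 is a Saturday, so Sundays fall on 2, 9, 16, 23; the last is February 23.
1 October 2020 is a Thursday, so Sundays fall on 4, 11, 18, 25; the last is October 25.
At the standard offset (UTC−08:00), 11:00 UTC − 8h = 03:00 Lumeph Territory standard time.
Daylight saving runs 23 February – 25 October; the standard-time date in Lumeph Territory, October 20, 2020, is inside that window, so Lumeph Territory is at UTC−07:00.
11:00 UTC − 7h = 04:00 Lumeph Territory.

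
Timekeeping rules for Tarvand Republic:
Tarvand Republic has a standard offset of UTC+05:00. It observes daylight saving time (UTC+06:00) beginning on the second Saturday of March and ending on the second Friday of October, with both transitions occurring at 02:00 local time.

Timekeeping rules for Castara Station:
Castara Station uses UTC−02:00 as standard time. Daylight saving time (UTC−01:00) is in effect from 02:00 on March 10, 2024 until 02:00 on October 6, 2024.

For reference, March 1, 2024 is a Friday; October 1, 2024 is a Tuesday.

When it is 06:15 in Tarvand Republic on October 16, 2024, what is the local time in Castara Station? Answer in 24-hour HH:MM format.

1 March 2024 is a Friday, so the first Saturday is March 2 and the second is March 9.
1 October 2024 is a Tuesday, so the first Friday is October 4 and the second is October 11.
October 16, 2024 is outside the daylight-saving period (9 March – 11 October), so Tarvand Republic is on standard time, UTC+05:00.
06:15 Tarvand Republic − 5h = 01:15 UTC.
At the standard offset (UTC−02:00), 01:15 UTC − 2h = 23:15 Castara Station standard time (rolling into the previous day, 15 October 2024).
The standard-time date in Castara Station, October 15, 2024, is outside the daylight-saving period (10 March – 6 October), so Castara Station is on standard time, UTC−02:00.
01:15 UTC − 2h = 23:15 Castara Station (rolling into the previous day, 15 October 2024).

23:15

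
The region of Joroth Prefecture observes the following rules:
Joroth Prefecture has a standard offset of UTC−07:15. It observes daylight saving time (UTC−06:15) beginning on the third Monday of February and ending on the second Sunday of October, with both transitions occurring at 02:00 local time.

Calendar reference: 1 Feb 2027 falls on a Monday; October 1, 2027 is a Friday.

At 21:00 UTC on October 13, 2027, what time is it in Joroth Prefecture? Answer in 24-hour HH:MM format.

1 February 2027 is a Monday, so the first Monday is February 1 and the third is February 15.
1 October 2027 is a Friday, so the first Sunday is October 3 and the second is October 10.
At the standard offset (UTC−07:15), 21:00 UTC − 7h15m = 13:45 Joroth Prefecture standard time.
The standard-time date in Joroth Prefecture, October 13, 2027, does not fall between 15 February and 10 October, so daylight saving is not in effect and Joroth Prefecture is at UTC−07:15.
21:00 UTC − 7h15m = 13:45 local.

13:45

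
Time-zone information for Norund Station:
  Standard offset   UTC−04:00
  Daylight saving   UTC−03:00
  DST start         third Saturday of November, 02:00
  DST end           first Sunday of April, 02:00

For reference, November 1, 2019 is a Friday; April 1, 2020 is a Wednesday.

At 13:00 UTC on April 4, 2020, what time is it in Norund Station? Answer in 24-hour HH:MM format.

1 November 2019 is a Friday, so the first Saturday is November 2 and the third is November 16.
1 April 2020 is a Wednesday, so the first Sunday is April 5.
At the standard offset (UTC−04:00), 13:00 UTC − 4h = 09:00 Norund Station standard time.
Daylight saving runs 16 November 2019 – 5 April 2020; the standard-time date in Norund Station, April 4, 2020, is inside that window, so Norund Station is at UTC−03:00.
13:00 UTC − 3h = 10:00 local.

10:00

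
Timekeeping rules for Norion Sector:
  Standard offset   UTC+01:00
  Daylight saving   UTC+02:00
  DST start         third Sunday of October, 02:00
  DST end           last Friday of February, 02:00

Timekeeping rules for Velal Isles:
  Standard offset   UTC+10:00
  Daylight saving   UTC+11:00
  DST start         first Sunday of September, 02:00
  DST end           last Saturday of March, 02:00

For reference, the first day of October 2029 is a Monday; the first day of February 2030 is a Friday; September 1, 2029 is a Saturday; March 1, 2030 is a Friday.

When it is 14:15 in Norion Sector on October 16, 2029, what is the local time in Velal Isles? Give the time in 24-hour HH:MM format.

00:15

1 October 2029 is a Monday, so the first Sunday is October 7 and the third is October 21.
1 February 2030 is a Friday, so Fridays fall on 1, 8, 15, 22; the last is February 22.
Daylight saving runs 21 October 2029 – 22 February 2030; October 16, 2029 is outside that window, so Norion Sector is on standard time at UTC+01:00.
14:15 Norion Sector − 1h = 13:15 UTC.
1 September 2029 is a Saturday, so the first Sunday is September 2.
1 March 2030 is a Friday, so Saturdays fall on 2, 9, 16, 23, 30; the last is March 30.
At the standard offset (UTC+10:00), 13:15 UTC + 10h = 23:15 Velal Isles standard time.
Daylight saving runs 2 September 2029 – 30 March 2030; the standard-time date in Velal Isles, October 16, 2029, is inside that window, so Velal Isles is at UTC+11:00.
13:15 UTC + 11h = 00:15 Velal Isles (rolling into the next day, 17 October 2029).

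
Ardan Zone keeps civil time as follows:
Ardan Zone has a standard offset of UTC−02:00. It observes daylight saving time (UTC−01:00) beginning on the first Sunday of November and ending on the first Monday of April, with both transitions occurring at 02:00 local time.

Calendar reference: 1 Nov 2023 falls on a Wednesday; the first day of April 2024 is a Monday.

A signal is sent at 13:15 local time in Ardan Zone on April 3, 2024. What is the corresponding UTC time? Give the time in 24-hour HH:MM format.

1 November 2023 is a Wednesday, so the first Sunday is November 5.
1 April 2024 is a Monday, so the first Monday is April 1.
April 3, 2024 is outside the daylight-saving period (5 November 2023 – 1 April 2024), so Ardan Zone is on standard time, UTC−02:00.
13:15 local + 2h = 15:15 UTC.

15:15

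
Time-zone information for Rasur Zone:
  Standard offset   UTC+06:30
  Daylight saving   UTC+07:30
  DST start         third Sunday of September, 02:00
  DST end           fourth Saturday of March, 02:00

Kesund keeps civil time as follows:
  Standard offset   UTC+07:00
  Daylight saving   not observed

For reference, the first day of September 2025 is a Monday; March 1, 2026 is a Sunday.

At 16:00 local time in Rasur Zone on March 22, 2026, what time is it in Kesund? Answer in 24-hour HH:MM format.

1 September 2025 is a Monday, so the first Sunday is September 7 and the third is September 21.
1 March 2026 is a Sunday, so the first Saturday is March 7 and the fourth is March 28.
Daylight saving runs 21 September 2025 – 28 March 2026; March 22, 2026 is inside that window, so Rasur Zone is at UTC+07:30.
16:00 Rasur Zone − 7h30m = 08:30 UTC.
Kesund stays on UTC+07:00 all year.
08:30 UTC + 7h = 15:30 Kesund.

15:30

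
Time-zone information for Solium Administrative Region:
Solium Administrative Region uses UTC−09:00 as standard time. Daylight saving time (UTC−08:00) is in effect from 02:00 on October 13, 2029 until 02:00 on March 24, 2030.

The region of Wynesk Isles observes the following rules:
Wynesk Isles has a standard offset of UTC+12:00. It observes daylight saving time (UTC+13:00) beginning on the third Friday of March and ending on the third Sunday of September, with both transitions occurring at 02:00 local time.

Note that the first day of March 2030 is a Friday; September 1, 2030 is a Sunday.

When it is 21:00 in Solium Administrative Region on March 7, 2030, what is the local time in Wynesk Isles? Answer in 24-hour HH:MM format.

Daylight saving runs 13 October 2029 – 24 March 2030; March 7, 2030 is inside that window, so Solium Administrative Region is at UTC−08:00.
21:00 Solium Administrative Region + 8h = 05:00 UTC (rolling into the next day, 8 March 2030).
1 March 2030 is a Friday, so the first Friday is March 1 and the third is March 15.
1 September 2030 is a Sunday, so the first Sunday is September 1 and the third is September 15.
At the standard offset (UTC+12:00), 05:00 UTC + 12h = 17:00 Wynesk Isles standard time.
Daylight saving runs 15 March – 15 September; the standard-time date in Wynesk Isles, March 8, 2030, is outside that window, so Wynesk Isles is on standard time at UTC+12:00.
05:00 UTC + 12h = 17:00 Wynesk Isles.

17:00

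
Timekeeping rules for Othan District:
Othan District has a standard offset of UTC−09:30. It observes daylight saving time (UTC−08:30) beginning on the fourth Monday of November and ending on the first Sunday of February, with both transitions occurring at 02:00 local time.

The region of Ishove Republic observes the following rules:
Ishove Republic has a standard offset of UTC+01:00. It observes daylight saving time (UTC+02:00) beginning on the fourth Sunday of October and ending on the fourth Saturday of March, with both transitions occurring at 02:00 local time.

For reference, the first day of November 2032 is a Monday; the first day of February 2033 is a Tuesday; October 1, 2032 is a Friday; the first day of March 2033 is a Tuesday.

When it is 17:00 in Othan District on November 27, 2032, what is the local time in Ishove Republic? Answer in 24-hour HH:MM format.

1 November 2032 is a Monday, so the first Monday is November 1 and the fourth is November 22.
1 February 2033 is a Tuesday, so the first Sunday is February 6.
November 27, 2032 falls between 22 November 2032 and 6 February 2033, so daylight saving is in effect and Othan District is at UTC−08:30.
17:00 Othan District + 8h30m = 01:30 UTC (rolling into the next day, 28 November 2032).
1 October 2032 is a Friday, so the first Sunday is October 3 and the fourth is October 24.
1 March 2033 is a Tuesday, so the first Saturday is March 5 and the fourth is March 26.
At the standard offset (UTC+01:00), 01:30 UTC + 1h = 02:30 Ishove Republic standard time.
Daylight saving runs 24 October 2032 – 26 March 2033; the standard-time date in Ishove Republic, November 28, 2032, is inside that window, so Ishove Republic is at UTC+02:00.
01:30 UTC + 2h = 03:30 Ishove Republic.

03:30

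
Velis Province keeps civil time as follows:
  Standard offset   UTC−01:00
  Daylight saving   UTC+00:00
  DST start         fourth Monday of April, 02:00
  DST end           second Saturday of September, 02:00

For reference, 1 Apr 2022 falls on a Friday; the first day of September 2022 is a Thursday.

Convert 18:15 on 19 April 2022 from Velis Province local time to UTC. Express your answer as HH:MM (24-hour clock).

1 April 2022 is a Friday, so the first Monday is April 4 and the fourth is April 25.
1 September 2022 is a Thursday, so the first Saturday is September 3 and the second is September 10.
19 April 2022 is outside the daylight-saving period (25 April – 10 September), so Velis Province is on standard time, UTC−01:00.
18:15 local + 1h = 19:15 UTC.

19:15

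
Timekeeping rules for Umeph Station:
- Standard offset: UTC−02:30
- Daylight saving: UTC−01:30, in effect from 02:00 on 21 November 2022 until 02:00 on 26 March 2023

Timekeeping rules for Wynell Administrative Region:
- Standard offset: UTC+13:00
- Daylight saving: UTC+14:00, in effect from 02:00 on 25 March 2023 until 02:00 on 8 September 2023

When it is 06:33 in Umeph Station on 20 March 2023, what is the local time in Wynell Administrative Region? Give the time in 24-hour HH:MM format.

21:03

20 March 2023 lies within the daylight-saving period (21 November 2022 – 26 March 2023), so Umeph Station is on daylight time, UTC−01:30.
06:33 Umeph Station + 1h30m = 08:03 UTC.
At the standard offset (UTC+13:00), 08:03 UTC + 13h = 21:03 Wynell Administrative Region standard time.
Daylight saving runs 25 March – 8 September; the standard-time date in Wynell Administrative Region, 20 March 2023, is outside that window, so Wynell Administrative Region is on standard time at UTC+13:00.
08:03 UTC + 13h = 21:03 Wynell Administrative Region.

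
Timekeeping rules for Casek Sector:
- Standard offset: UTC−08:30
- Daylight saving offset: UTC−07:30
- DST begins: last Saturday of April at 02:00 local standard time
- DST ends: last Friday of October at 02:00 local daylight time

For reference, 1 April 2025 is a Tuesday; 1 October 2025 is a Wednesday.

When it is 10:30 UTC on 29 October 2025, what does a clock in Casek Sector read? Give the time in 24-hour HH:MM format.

1 April 2025 is a Tuesday, so Saturdays fall on 5, 12, 19, 26; the last is April 26.
1 October 2025 is a Wednesday, so Fridays fall on 3, 10, 17, 24, 31; the last is October 31.
At the standard offset (UTC−08:30), 10:30 UTC − 8h30m = 02:00 Casek Sector standard time.
Daylight saving runs 26 April – 31 October; the standard-time date in Casek Sector, 29 October 2025, is inside that window, so Casek Sector is at UTC−07:30.
10:30 UTC − 7h30m = 03:00 local.

03:00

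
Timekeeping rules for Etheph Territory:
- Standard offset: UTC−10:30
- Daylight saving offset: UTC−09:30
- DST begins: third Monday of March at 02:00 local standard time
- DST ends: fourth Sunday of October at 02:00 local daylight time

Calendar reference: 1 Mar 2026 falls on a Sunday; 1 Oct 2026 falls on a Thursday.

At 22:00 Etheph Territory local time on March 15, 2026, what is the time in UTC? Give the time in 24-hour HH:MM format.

08:30

1 March 2026 is a Sunday, so the first Monday is March 2 and the third is March 16.
1 October 2026 is a Thursday, so the first Sunday is October 4 and the fourth is October 25.
Daylight saving runs 16 March – 25 October; March 15, 2026 is outside that window, so Etheph Territory is on standard time at UTC−10:30.
22:00 local + 10h30m = 08:30 UTC (rolling into the next day, 16 March 2026).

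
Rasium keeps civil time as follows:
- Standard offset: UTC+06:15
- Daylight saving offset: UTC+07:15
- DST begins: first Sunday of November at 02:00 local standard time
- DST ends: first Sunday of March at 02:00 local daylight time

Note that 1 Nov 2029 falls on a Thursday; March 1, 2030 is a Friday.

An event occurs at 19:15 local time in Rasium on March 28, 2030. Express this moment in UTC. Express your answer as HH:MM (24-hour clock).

1 November 2029 is a Thursday, so the first Sunday is November 4.
1 March 2030 is a Friday, so the first Sunday is March 3.
March 28, 2030 is outside the daylight-saving period (4 November 2029 – 3 March 2030), so Rasium is on standard time, UTC+06:15.
19:15 local − 6h15m = 13:00 UTC.

13:00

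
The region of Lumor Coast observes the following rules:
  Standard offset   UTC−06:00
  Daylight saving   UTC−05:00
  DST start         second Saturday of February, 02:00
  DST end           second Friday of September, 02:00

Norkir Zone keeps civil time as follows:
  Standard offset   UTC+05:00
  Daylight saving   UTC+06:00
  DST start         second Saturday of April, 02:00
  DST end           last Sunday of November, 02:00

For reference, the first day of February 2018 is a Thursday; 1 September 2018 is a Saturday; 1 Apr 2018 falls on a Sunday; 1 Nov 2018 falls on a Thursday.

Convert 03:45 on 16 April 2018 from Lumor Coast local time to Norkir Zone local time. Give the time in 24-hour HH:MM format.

1 February 2018 is a Thursday, so the first Saturday is February 3 and the second is February 10.
1 September 2018 is a Saturday, so the first Friday is September 7 and the second is September 14.
Daylight saving runs 10 February – 14 September; 16 April 2018 is inside that window, so Lumor Coast is at UTC−05:00.
03:45 Lumor Coast + 5h = 08:45 UTC.
1 April 2018 is a Sunday, so the first Saturday is April 7 and the second is April 14.
1 November 2018 is a Thursday, so Sundays fall on 4, 11, 18, 25; the last is November 25.
At the standard offset (UTC+05:00), 08:45 UTC + 5h = 13:45 Norkir Zone standard time.
Daylight saving runs 14 April – 25 November; the standard-time date in Norkir Zone, 16 April 2018, is inside that window, so Norkir Zone is at UTC+06:00.
08:45 UTC + 6h = 14:45 Norkir Zone.

14:45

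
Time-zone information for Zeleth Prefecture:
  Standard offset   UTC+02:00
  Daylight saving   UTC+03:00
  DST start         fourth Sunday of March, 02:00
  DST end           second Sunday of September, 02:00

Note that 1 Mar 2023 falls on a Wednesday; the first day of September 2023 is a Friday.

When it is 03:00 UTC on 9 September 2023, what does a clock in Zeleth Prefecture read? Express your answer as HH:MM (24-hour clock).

1 March 2023 is a Wednesday, so the first Sunday is March 5 and the fourth is March 26.
1 September 2023 is a Friday, so the first Sunday is September 3 and the second is September 10.
At the standard offset (UTC+02:00), 03:00 UTC + 2h = 05:00 Zeleth Prefecture standard time.
The standard-time date in Zeleth Prefecture, 9 September 2023, falls between 26 March and 10 September, so daylight saving is in effect and Zeleth Prefecture is at UTC+03:00.
03:00 UTC + 3h = 06:00 local.

06:00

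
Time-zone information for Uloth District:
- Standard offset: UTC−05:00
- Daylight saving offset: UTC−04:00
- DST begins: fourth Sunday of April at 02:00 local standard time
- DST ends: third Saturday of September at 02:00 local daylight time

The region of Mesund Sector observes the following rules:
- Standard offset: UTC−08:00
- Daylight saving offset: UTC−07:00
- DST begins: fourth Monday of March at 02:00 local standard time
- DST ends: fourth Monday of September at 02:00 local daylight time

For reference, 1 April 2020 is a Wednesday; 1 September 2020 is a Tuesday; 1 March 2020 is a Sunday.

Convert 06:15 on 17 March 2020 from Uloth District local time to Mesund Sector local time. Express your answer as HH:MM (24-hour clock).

1 April 2020 is a Wednesday, so the first Sunday is April 5 and the fourth is April 26.
1 September 2020 is a Tuesday, so the first Saturday is September 5 and the third is September 19.
17 March 2020 is outside the daylight-saving period (26 April – 19 September), so Uloth District is on standard time, UTC−05:00.
06:15 Uloth District + 5h = 11:15 UTC.
1 March 2020 is a Sunday, so the first Monday is March 2 and the fourth is March 23.
1 September 2020 is a Tuesday, so the first Monday is September 7 and the fourth is September 28.
At the standard offset (UTC−08:00), 11:15 UTC − 8h = 03:15 Mesund Sector standard time.
Daylight saving runs 23 March – 28 September; the standard-time date in Mesund Sector, 17 March 2020, is outside that window, so Mesund Sector is on standard time at UTC−08:00.
11:15 UTC − 8h = 03:15 Mesund Sector.

03:15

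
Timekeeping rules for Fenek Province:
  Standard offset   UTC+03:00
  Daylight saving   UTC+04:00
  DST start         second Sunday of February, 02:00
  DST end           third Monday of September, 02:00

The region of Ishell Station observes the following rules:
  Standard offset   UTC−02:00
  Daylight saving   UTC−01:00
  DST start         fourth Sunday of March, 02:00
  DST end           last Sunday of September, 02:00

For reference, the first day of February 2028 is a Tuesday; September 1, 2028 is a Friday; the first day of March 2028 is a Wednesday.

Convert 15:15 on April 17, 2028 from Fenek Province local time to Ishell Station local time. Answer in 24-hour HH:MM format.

10:15

1 February 2028 is a Tuesday, so the first Sunday is February 6 and the second is February 13.
1 September 2028 is a Friday, so the first Monday is September 4 and the third is September 18.
Daylight saving runs 13 February – 18 September; April 17, 2028 is inside that window, so Fenek Province is at UTC+04:00.
15:15 Fenek Province − 4h = 11:15 UTC.
1 March 2028 is a Wednesday, so the first Sunday is March 5 and the fourth is March 26.
1 September 2028 is a Friday, so Sundays fall on 3, 10, 17, 24; the last is September 24.
At the standard offset (UTC−02:00), 11:15 UTC − 2h = 09:15 Ishell Station standard time.
The standard-time date in Ishell Station, April 17, 2028, lies within the daylight-saving period (26 March – 24 September), so Ishell Station is on daylight time, UTC−01:00.
11:15 UTC − 1h = 10:15 Ishell Station.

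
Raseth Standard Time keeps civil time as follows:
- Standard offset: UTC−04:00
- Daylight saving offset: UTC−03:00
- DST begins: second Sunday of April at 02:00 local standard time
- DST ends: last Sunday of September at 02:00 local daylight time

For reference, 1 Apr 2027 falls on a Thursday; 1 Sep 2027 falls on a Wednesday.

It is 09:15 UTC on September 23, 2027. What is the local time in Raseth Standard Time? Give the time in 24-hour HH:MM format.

06:15

1 April 2027 is a Thursday, so the first Sunday is April 4 and the second is April 11.
1 September 2027 is a Wednesday, so Sundays fall on 5, 12, 19, 26; the last is September 26.
At the standard offset (UTC−04:00), 09:15 UTC − 4h = 05:15 Raseth Standard Time standard time.
The standard-time date in Raseth Standard Time, September 23, 2027, falls between 11 April and 26 September, so daylight saving is in effect and Raseth Standard Time is at UTC−03:00.
09:15 UTC − 3h = 06:15 local.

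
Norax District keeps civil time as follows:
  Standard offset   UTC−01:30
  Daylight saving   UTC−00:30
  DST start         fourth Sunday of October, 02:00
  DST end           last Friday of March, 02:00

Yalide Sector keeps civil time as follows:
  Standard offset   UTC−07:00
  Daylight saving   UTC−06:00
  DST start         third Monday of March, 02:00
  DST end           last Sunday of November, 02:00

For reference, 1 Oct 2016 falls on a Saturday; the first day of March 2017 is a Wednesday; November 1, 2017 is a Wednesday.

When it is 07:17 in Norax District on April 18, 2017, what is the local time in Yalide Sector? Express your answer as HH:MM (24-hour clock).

02:47

1 October 2016 is a Saturday, so the first Sunday is October 2 and the fourth is October 23.
1 March 2017 is a Wednesday, so Fridays fall on 3, 10, 17, 24, 31; the last is March 31.
Daylight saving runs 23 October 2016 – 31 March 2017; April 18, 2017 is outside that window, so Norax District is on standard time at UTC−01:30.
07:17 Norax District + 1h30m = 08:47 UTC.
1 March 2017 is a Wednesday, so the first Monday is March 6 and the third is March 20.
1 November 2017 is a Wednesday, so Sundays fall on 5, 12, 19, 26; the last is November 26.
At the standard offset (UTC−07:00), 08:47 UTC − 7h = 01:47 Yalide Sector standard time.
The standard-time date in Yalide Sector, April 18, 2017, falls between 20 March and 26 November, so daylight saving is in effect and Yalide Sector is at UTC−06:00.
08:47 UTC − 6h = 02:47 Yalide Sector.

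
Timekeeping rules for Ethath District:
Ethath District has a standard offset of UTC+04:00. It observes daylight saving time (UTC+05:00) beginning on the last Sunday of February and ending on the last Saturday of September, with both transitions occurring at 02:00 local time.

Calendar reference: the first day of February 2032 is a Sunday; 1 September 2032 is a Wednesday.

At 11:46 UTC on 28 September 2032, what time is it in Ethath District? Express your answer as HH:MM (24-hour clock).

1 February 2032 is a Sunday, so Sundays fall on 1, 8, 15, 22, 29; the last is February 29.
1 September 2032 is a Wednesday, so Saturdays fall on 4, 11, 18, 25; the last is September 25.
At the standard offset (UTC+04:00), 11:46 UTC + 4h = 15:46 Ethath District standard time.
Daylight saving runs 29 February – 25 September; the standard-time date in Ethath District, 28 September 2032, is outside that window, so Ethath District is on standard time at UTC+04:00.
11:46 UTC + 4h = 15:46 local.

15:46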